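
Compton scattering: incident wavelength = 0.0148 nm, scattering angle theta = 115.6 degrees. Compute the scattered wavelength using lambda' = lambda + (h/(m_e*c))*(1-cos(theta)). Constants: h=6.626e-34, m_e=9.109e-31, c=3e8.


Compton wavelength: h/(m_e*c) = 2.4247e-12 m
d_lambda = 2.4247e-12 * (1 - cos(115.6 deg))
= 2.4247e-12 * 1.432086
= 3.4724e-12 m = 0.003472 nm
lambda' = 0.0148 + 0.003472
= 0.018272 nm

0.018272


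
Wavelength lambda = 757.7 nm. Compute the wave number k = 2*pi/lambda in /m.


k = 2 * pi / lambda
= 6.2832 / (757.7e-9)
= 6.2832 / 7.5770e-07
= 8.2924e+06 /m

8.2924e+06


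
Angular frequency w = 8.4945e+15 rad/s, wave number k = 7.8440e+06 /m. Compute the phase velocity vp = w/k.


vp = w / k
= 8.4945e+15 / 7.8440e+06
= 1.0829e+09 m/s

1.0829e+09


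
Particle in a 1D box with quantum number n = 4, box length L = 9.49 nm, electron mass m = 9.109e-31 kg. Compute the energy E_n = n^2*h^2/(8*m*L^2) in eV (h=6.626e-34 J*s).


E = n^2 * h^2 / (8 * m * L^2)
= 4^2 * (6.626e-34)^2 / (8 * 9.109e-31 * (9.49e-9)^2)
= 16 * 4.3904e-67 / (8 * 9.109e-31 * 9.0060e-17)
= 1.0704e-20 J
= 0.0668 eV

0.0668


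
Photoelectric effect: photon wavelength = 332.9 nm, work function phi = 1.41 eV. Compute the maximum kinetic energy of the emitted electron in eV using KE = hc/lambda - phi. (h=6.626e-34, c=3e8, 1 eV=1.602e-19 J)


E_photon = hc / lambda
= (6.626e-34)(3e8) / (332.9e-9)
= 5.9712e-19 J
= 3.7273 eV
KE = E_photon - phi
= 3.7273 - 1.41
= 2.3173 eV

2.3173


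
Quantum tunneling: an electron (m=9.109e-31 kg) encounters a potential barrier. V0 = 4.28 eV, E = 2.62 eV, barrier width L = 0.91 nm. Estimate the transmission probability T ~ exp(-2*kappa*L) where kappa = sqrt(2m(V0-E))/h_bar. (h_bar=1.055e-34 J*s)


V0 - E = 1.66 eV = 2.6593e-19 J
kappa = sqrt(2 * m * (V0-E)) / h_bar
= sqrt(2 * 9.109e-31 * 2.6593e-19) / 1.055e-34
= 6.5976e+09 /m
2*kappa*L = 2 * 6.5976e+09 * 0.91e-9
= 12.0076
T = exp(-12.0076) = 6.097969e-06

6.097969e-06


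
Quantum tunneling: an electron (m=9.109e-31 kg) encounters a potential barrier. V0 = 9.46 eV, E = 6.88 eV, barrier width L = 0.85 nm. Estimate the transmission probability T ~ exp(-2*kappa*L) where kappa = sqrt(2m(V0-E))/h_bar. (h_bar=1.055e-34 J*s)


V0 - E = 2.58 eV = 4.1332e-19 J
kappa = sqrt(2 * m * (V0-E)) / h_bar
= sqrt(2 * 9.109e-31 * 4.1332e-19) / 1.055e-34
= 8.2251e+09 /m
2*kappa*L = 2 * 8.2251e+09 * 0.85e-9
= 13.9826
T = exp(-13.9826) = 8.461243e-07

8.461243e-07


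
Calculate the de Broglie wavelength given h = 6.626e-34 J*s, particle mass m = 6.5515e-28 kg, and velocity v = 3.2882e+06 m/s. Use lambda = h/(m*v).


lambda = h / (m * v)
= 6.626e-34 / (6.5515e-28 * 3.2882e+06)
= 6.626e-34 / 2.1543e-21
= 3.0758e-13 m

3.0758e-13


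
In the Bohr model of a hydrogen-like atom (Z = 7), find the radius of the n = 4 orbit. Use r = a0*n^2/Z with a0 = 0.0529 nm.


r = a0 * n^2 / Z
= 0.0529 * 4^2 / 7
= 0.0529 * 16 / 7
= 0.1209 nm

0.1209


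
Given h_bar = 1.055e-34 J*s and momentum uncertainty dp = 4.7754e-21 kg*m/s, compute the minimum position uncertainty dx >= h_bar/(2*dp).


dx = h_bar / (2 * dp)
= 1.055e-34 / (2 * 4.7754e-21)
= 1.055e-34 / 9.5508e-21
= 1.1046e-14 m

1.1046e-14


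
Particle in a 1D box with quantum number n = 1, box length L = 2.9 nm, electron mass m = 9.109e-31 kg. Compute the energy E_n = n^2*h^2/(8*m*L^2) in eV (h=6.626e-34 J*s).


E = n^2 * h^2 / (8 * m * L^2)
= 1^2 * (6.626e-34)^2 / (8 * 9.109e-31 * (2.9e-9)^2)
= 1 * 4.3904e-67 / (8 * 9.109e-31 * 8.4100e-18)
= 7.1638e-21 J
= 0.0447 eV

0.0447


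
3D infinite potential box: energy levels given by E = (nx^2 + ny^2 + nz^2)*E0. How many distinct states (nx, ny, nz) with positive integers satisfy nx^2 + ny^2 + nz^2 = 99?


Enumerate all (nx, ny, nz) with nx^2 + ny^2 + nz^2 = 99:
(1,7,7)
(3,3,9)
(3,9,3)
(5,5,7)
(5,7,5)
(7,1,7)
(7,5,5)
(7,7,1)
(9,3,3)
Total degeneracy = 9

9


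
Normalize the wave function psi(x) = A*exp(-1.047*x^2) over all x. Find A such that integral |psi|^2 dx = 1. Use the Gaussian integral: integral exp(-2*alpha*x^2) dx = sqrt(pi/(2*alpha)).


integral |psi|^2 dx = A^2 * sqrt(pi/(2*alpha)) = 1
A^2 = sqrt(2*alpha/pi)
= sqrt(2 * 1.047 / pi)
= 0.81642
A = sqrt(0.81642)
= 0.9036

0.9036


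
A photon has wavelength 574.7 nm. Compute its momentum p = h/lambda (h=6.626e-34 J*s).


p = h / lambda
= 6.626e-34 / (574.7e-9)
= 6.626e-34 / 5.7470e-07
= 1.1529e-27 kg*m/s

1.1529e-27


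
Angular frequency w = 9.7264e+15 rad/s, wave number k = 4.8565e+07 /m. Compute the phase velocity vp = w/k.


vp = w / k
= 9.7264e+15 / 4.8565e+07
= 2.0028e+08 m/s

2.0028e+08


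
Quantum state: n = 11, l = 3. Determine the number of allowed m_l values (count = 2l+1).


m_l ranges from -l to +l in integer steps
So m_l goes from -3 to +3
Count = 2l + 1 = 2*3 + 1
= 7

7


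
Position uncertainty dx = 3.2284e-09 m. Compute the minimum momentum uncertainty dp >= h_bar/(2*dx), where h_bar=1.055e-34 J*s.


dp = h_bar / (2 * dx)
= 1.055e-34 / (2 * 3.2284e-09)
= 1.055e-34 / 6.4568e-09
= 1.6339e-26 kg*m/s

1.6339e-26


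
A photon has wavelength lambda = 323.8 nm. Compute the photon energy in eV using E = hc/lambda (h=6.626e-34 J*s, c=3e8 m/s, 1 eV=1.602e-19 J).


E = hc / lambda
= (6.626e-34)(3e8) / (323.8e-9)
= 1.9878e-25 / 3.2380e-07
= 6.1390e-19 J
Converting to eV: 6.1390e-19 / 1.602e-19
= 3.8321 eV

3.8321


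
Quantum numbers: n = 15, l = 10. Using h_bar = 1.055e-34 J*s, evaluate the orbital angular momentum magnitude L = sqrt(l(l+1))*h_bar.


L = sqrt(l*(l+1)) * h_bar
= sqrt(10 * 11) * 1.055e-34
= sqrt(110) * 1.055e-34
= 10.4881 * 1.055e-34
= 1.1065e-33 J*s

1.1065e-33


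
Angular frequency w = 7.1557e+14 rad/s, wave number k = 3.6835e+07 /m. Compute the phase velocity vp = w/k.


vp = w / k
= 7.1557e+14 / 3.6835e+07
= 1.9426e+07 m/s

1.9426e+07


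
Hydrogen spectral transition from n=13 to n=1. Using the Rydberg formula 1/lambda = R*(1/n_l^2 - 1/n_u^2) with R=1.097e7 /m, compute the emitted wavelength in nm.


1/lambda = R * (1/n_l^2 - 1/n_u^2)
= 1.097e7 * (1/1^2 - 1/13^2)
= 1.097e7 * (1.0 - 0.005917)
= 1.097e7 * 0.994083
= 1.0905e+07 /m
lambda = 1 / 1.0905e+07 = 91.7003 nm

91.7003


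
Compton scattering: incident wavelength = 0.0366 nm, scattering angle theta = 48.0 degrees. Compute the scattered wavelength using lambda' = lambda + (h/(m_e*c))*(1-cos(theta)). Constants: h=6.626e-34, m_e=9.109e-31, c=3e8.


Compton wavelength: h/(m_e*c) = 2.4247e-12 m
d_lambda = 2.4247e-12 * (1 - cos(48.0 deg))
= 2.4247e-12 * 0.330869
= 8.0226e-13 m = 0.000802 nm
lambda' = 0.0366 + 0.000802
= 0.037402 nm

0.037402


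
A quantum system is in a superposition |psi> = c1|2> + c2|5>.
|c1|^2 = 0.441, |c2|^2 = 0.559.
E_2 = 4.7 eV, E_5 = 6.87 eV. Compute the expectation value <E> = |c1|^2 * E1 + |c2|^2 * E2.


<E> = |c1|^2 * E1 + |c2|^2 * E2
= 0.441 * 4.7 + 0.559 * 6.87
= 2.0727 + 3.8403
= 5.913 eV

5.913


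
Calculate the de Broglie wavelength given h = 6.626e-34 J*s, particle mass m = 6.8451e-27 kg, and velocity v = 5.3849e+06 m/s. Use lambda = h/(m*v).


lambda = h / (m * v)
= 6.626e-34 / (6.8451e-27 * 5.3849e+06)
= 6.626e-34 / 3.6860e-20
= 1.7976e-14 m

1.7976e-14


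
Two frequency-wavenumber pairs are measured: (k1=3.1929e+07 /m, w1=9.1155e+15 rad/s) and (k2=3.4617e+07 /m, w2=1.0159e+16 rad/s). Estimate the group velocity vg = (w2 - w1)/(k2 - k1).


vg = (w2 - w1) / (k2 - k1)
= (1.0159e+16 - 9.1155e+15) / (3.4617e+07 - 3.1929e+07)
= 1.0435e+15 / 2.6880e+06
= 3.8821e+08 m/s

3.8821e+08


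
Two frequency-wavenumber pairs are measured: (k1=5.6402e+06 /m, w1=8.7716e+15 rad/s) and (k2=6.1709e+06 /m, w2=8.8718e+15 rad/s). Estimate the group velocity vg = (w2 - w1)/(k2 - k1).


vg = (w2 - w1) / (k2 - k1)
= (8.8718e+15 - 8.7716e+15) / (6.1709e+06 - 5.6402e+06)
= 1.0020e+14 / 5.3070e+05
= 1.8881e+08 m/s

1.8881e+08


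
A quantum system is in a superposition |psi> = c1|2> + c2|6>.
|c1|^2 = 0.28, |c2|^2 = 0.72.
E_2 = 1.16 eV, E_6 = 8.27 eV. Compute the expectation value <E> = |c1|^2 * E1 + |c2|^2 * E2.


<E> = |c1|^2 * E1 + |c2|^2 * E2
= 0.28 * 1.16 + 0.72 * 8.27
= 0.3248 + 5.9544
= 6.2792 eV

6.2792


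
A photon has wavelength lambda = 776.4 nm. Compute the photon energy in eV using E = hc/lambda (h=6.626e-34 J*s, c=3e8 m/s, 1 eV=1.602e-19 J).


E = hc / lambda
= (6.626e-34)(3e8) / (776.4e-9)
= 1.9878e-25 / 7.7640e-07
= 2.5603e-19 J
Converting to eV: 2.5603e-19 / 1.602e-19
= 1.5982 eV

1.5982


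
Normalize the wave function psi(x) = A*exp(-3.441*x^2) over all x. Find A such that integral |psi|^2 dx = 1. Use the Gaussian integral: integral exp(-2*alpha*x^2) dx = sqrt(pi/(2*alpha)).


integral |psi|^2 dx = A^2 * sqrt(pi/(2*alpha)) = 1
A^2 = sqrt(2*alpha/pi)
= sqrt(2 * 3.441 / pi)
= 1.48007
A = sqrt(1.48007)
= 1.2166

1.2166


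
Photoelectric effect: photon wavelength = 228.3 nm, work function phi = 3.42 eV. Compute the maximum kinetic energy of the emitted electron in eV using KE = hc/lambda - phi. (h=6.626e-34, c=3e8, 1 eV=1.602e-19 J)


E_photon = hc / lambda
= (6.626e-34)(3e8) / (228.3e-9)
= 8.7070e-19 J
= 5.4351 eV
KE = E_photon - phi
= 5.4351 - 3.42
= 2.0151 eV

2.0151


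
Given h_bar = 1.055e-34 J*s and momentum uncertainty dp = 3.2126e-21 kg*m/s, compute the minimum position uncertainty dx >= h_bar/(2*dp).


dx = h_bar / (2 * dp)
= 1.055e-34 / (2 * 3.2126e-21)
= 1.055e-34 / 6.4252e-21
= 1.6420e-14 m

1.6420e-14


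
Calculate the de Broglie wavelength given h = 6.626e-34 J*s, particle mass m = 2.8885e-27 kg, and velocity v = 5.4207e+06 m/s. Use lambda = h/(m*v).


lambda = h / (m * v)
= 6.626e-34 / (2.8885e-27 * 5.4207e+06)
= 6.626e-34 / 1.5658e-20
= 4.2318e-14 m

4.2318e-14


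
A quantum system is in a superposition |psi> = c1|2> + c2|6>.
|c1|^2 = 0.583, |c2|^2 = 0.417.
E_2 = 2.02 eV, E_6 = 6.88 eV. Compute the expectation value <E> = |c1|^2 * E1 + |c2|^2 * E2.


<E> = |c1|^2 * E1 + |c2|^2 * E2
= 0.583 * 2.02 + 0.417 * 6.88
= 1.1777 + 2.869
= 4.0466 eV

4.0466


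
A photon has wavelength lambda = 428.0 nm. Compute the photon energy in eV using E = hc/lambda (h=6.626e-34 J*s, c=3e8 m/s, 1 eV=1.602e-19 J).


E = hc / lambda
= (6.626e-34)(3e8) / (428.0e-9)
= 1.9878e-25 / 4.2800e-07
= 4.6444e-19 J
Converting to eV: 4.6444e-19 / 1.602e-19
= 2.8991 eV

2.8991


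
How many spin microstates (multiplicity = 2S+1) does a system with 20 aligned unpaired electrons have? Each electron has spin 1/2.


Total spin S = N * (1/2) = 20 * 0.5 = 10.0
Spin multiplicity = 2S + 1
= 2 * 10.0 + 1
= 21

21


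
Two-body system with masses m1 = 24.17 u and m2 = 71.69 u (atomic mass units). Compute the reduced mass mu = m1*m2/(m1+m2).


mu = m1 * m2 / (m1 + m2)
= 24.17 * 71.69 / (24.17 + 71.69)
= 1732.7473 / 95.86
= 18.0758 u

18.0758


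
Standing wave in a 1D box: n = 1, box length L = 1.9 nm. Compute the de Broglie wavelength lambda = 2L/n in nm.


lambda = 2L / n
= 2 * 1.9 / 1
= 3.8 / 1
= 3.8 nm

3.8


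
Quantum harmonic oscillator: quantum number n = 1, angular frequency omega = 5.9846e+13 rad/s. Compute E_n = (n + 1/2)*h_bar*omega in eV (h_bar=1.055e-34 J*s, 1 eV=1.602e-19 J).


E = (n + 1/2) * h_bar * omega
= (1 + 0.5) * 1.055e-34 * 5.9846e+13
= 1.5 * 6.3138e-21
= 9.4706e-21 J
= 0.0591 eV

0.0591


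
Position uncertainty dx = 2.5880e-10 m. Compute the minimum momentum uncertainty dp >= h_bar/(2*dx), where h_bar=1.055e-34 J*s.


dp = h_bar / (2 * dx)
= 1.055e-34 / (2 * 2.5880e-10)
= 1.055e-34 / 5.1760e-10
= 2.0383e-25 kg*m/s

2.0383e-25


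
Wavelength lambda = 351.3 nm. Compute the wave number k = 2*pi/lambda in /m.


k = 2 * pi / lambda
= 6.2832 / (351.3e-9)
= 6.2832 / 3.5130e-07
= 1.7886e+07 /m

1.7886e+07


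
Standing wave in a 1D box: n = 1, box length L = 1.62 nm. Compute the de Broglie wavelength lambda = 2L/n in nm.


lambda = 2L / n
= 2 * 1.62 / 1
= 3.24 / 1
= 3.24 nm

3.24


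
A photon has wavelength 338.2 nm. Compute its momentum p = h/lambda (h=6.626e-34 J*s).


p = h / lambda
= 6.626e-34 / (338.2e-9)
= 6.626e-34 / 3.3820e-07
= 1.9592e-27 kg*m/s

1.9592e-27


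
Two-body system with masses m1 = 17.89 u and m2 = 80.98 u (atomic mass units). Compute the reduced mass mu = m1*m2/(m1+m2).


mu = m1 * m2 / (m1 + m2)
= 17.89 * 80.98 / (17.89 + 80.98)
= 1448.7322 / 98.87
= 14.6529 u

14.6529


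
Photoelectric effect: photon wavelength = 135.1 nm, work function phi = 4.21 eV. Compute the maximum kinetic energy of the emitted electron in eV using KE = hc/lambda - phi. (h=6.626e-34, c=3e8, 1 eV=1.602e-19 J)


E_photon = hc / lambda
= (6.626e-34)(3e8) / (135.1e-9)
= 1.4714e-18 J
= 9.1845 eV
KE = E_photon - phi
= 9.1845 - 4.21
= 4.9745 eV

4.9745


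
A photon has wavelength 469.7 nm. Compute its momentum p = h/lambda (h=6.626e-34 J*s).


p = h / lambda
= 6.626e-34 / (469.7e-9)
= 6.626e-34 / 4.6970e-07
= 1.4107e-27 kg*m/s

1.4107e-27


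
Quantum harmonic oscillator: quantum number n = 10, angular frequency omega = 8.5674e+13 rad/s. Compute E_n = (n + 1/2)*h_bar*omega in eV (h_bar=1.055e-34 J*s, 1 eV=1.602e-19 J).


E = (n + 1/2) * h_bar * omega
= (10 + 0.5) * 1.055e-34 * 8.5674e+13
= 10.5 * 9.0386e-21
= 9.4905e-20 J
= 0.5924 eV

0.5924


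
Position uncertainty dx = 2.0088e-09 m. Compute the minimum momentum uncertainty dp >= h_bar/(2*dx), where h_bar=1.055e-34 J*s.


dp = h_bar / (2 * dx)
= 1.055e-34 / (2 * 2.0088e-09)
= 1.055e-34 / 4.0176e-09
= 2.6259e-26 kg*m/s

2.6259e-26


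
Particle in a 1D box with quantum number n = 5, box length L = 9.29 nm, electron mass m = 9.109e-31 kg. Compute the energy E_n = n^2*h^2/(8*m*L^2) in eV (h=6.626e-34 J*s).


E = n^2 * h^2 / (8 * m * L^2)
= 5^2 * (6.626e-34)^2 / (8 * 9.109e-31 * (9.29e-9)^2)
= 25 * 4.3904e-67 / (8 * 9.109e-31 * 8.6304e-17)
= 1.7452e-20 J
= 0.1089 eV

0.1089


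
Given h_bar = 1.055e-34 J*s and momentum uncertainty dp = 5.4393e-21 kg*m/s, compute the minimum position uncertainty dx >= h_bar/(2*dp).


dx = h_bar / (2 * dp)
= 1.055e-34 / (2 * 5.4393e-21)
= 1.055e-34 / 1.0879e-20
= 9.6979e-15 m

9.6979e-15


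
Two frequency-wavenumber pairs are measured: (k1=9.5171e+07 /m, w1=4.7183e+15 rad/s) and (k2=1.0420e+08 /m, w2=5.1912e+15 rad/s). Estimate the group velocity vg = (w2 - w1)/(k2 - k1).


vg = (w2 - w1) / (k2 - k1)
= (5.1912e+15 - 4.7183e+15) / (1.0420e+08 - 9.5171e+07)
= 4.7290e+14 / 9.0290e+06
= 5.2376e+07 m/s

5.2376e+07


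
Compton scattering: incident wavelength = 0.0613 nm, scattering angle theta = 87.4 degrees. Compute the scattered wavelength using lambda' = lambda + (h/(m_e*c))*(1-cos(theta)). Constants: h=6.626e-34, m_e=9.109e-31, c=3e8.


Compton wavelength: h/(m_e*c) = 2.4247e-12 m
d_lambda = 2.4247e-12 * (1 - cos(87.4 deg))
= 2.4247e-12 * 0.954637
= 2.3147e-12 m = 0.002315 nm
lambda' = 0.0613 + 0.002315
= 0.063615 nm

0.063615


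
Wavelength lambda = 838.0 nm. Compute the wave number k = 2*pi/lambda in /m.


k = 2 * pi / lambda
= 6.2832 / (838.0e-9)
= 6.2832 / 8.3800e-07
= 7.4978e+06 /m

7.4978e+06


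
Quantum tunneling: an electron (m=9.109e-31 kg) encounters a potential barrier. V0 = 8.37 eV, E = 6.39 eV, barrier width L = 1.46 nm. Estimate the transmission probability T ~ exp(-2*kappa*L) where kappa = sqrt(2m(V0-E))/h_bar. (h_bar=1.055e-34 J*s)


V0 - E = 1.98 eV = 3.1720e-19 J
kappa = sqrt(2 * m * (V0-E)) / h_bar
= sqrt(2 * 9.109e-31 * 3.1720e-19) / 1.055e-34
= 7.2055e+09 /m
2*kappa*L = 2 * 7.2055e+09 * 1.46e-9
= 21.0399
T = exp(-21.0399) = 7.285648e-10

7.285648e-10


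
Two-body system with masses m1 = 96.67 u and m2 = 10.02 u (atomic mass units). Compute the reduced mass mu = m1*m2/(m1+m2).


mu = m1 * m2 / (m1 + m2)
= 96.67 * 10.02 / (96.67 + 10.02)
= 968.6334 / 106.69
= 9.079 u

9.079


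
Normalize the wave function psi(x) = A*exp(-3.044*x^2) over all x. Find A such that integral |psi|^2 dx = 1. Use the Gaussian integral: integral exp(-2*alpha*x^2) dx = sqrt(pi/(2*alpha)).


integral |psi|^2 dx = A^2 * sqrt(pi/(2*alpha)) = 1
A^2 = sqrt(2*alpha/pi)
= sqrt(2 * 3.044 / pi)
= 1.392074
A = sqrt(1.392074)
= 1.1799

1.1799


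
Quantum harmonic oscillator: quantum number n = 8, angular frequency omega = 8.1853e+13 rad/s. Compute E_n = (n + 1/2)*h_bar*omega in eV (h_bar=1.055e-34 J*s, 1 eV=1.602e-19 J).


E = (n + 1/2) * h_bar * omega
= (8 + 0.5) * 1.055e-34 * 8.1853e+13
= 8.5 * 8.6355e-21
= 7.3402e-20 J
= 0.4582 eV

0.4582


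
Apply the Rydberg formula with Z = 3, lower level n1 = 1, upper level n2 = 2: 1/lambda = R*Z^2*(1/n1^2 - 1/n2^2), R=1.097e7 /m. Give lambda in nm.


1/lambda = R * Z^2 * (1/n1^2 - 1/n2^2)
= 1.097e7 * 3^2 * (1/1^2 - 1/2^2)
= 1.097e7 * 9 * (1.0 - 0.25)
= 7.4048e+07 /m
lambda = 1 / 7.4048e+07
= 13.5048 nm

13.5048


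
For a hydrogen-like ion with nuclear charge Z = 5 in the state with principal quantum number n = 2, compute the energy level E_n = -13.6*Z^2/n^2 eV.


E_n = -13.6 * Z^2 / n^2
= -13.6 * 5^2 / 2^2
= -13.6 * 25 / 4
= -85.0 eV

-85.0


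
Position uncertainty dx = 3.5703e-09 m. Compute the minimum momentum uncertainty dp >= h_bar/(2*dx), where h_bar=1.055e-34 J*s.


dp = h_bar / (2 * dx)
= 1.055e-34 / (2 * 3.5703e-09)
= 1.055e-34 / 7.1406e-09
= 1.4775e-26 kg*m/s

1.4775e-26


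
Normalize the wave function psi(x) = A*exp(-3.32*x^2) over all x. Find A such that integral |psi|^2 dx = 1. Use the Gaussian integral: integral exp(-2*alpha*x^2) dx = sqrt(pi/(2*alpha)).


integral |psi|^2 dx = A^2 * sqrt(pi/(2*alpha)) = 1
A^2 = sqrt(2*alpha/pi)
= sqrt(2 * 3.32 / pi)
= 1.453815
A = sqrt(1.453815)
= 1.2057

1.2057


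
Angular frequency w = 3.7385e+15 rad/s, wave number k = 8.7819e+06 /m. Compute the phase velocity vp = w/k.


vp = w / k
= 3.7385e+15 / 8.7819e+06
= 4.2571e+08 m/s

4.2571e+08


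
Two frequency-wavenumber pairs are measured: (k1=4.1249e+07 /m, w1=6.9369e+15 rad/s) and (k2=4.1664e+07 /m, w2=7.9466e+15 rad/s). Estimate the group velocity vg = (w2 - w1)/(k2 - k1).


vg = (w2 - w1) / (k2 - k1)
= (7.9466e+15 - 6.9369e+15) / (4.1664e+07 - 4.1249e+07)
= 1.0097e+15 / 4.1500e+05
= 2.4330e+09 m/s

2.4330e+09


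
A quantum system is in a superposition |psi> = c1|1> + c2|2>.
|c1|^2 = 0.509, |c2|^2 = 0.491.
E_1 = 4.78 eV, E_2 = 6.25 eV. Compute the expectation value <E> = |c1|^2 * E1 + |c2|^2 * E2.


<E> = |c1|^2 * E1 + |c2|^2 * E2
= 0.509 * 4.78 + 0.491 * 6.25
= 2.433 + 3.0688
= 5.5018 eV

5.5018


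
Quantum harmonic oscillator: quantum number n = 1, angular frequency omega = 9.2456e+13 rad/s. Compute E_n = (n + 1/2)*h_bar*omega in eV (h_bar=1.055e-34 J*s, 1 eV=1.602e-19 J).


E = (n + 1/2) * h_bar * omega
= (1 + 0.5) * 1.055e-34 * 9.2456e+13
= 1.5 * 9.7541e-21
= 1.4631e-20 J
= 0.0913 eV

0.0913


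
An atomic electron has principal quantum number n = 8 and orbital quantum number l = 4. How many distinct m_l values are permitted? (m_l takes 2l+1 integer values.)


m_l ranges from -l to +l in integer steps
So m_l goes from -4 to +4
Count = 2l + 1 = 2*4 + 1
= 9

9


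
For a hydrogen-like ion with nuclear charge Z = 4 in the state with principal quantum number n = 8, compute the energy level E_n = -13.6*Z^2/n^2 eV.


E_n = -13.6 * Z^2 / n^2
= -13.6 * 4^2 / 8^2
= -13.6 * 16 / 64
= -3.4 eV

-3.4


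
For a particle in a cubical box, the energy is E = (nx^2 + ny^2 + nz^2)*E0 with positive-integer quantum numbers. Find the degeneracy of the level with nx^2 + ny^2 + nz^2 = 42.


Enumerate all (nx, ny, nz) with nx^2 + ny^2 + nz^2 = 42:
(1,4,5)
(1,5,4)
(4,1,5)
(4,5,1)
(5,1,4)
(5,4,1)
Total degeneracy = 6

6


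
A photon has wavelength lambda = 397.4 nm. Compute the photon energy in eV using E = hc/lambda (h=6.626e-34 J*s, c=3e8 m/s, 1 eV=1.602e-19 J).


E = hc / lambda
= (6.626e-34)(3e8) / (397.4e-9)
= 1.9878e-25 / 3.9740e-07
= 5.0020e-19 J
Converting to eV: 5.0020e-19 / 1.602e-19
= 3.1224 eV

3.1224


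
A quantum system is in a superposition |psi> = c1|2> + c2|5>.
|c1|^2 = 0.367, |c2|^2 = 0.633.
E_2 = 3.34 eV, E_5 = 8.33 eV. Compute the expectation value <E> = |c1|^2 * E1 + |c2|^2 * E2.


<E> = |c1|^2 * E1 + |c2|^2 * E2
= 0.367 * 3.34 + 0.633 * 8.33
= 1.2258 + 5.2729
= 6.4987 eV

6.4987


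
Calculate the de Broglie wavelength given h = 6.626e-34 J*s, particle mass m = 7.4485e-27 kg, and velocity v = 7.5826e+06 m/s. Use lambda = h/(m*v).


lambda = h / (m * v)
= 6.626e-34 / (7.4485e-27 * 7.5826e+06)
= 6.626e-34 / 5.6479e-20
= 1.1732e-14 m

1.1732e-14


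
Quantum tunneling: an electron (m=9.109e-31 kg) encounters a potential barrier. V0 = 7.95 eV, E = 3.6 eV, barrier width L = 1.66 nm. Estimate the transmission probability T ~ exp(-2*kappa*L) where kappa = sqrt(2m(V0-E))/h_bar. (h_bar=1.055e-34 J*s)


V0 - E = 4.35 eV = 6.9687e-19 J
kappa = sqrt(2 * m * (V0-E)) / h_bar
= sqrt(2 * 9.109e-31 * 6.9687e-19) / 1.055e-34
= 1.0680e+10 /m
2*kappa*L = 2 * 1.0680e+10 * 1.66e-9
= 35.4578
T = exp(-35.4578) = 3.989060e-16

3.989060e-16


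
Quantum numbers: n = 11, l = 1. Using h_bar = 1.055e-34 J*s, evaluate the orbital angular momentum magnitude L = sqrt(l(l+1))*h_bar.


L = sqrt(l*(l+1)) * h_bar
= sqrt(1 * 2) * 1.055e-34
= sqrt(2) * 1.055e-34
= 1.4142 * 1.055e-34
= 1.4920e-34 J*s

1.4920e-34


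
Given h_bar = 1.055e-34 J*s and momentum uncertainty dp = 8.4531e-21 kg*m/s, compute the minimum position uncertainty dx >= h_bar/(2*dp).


dx = h_bar / (2 * dp)
= 1.055e-34 / (2 * 8.4531e-21)
= 1.055e-34 / 1.6906e-20
= 6.2403e-15 m

6.2403e-15


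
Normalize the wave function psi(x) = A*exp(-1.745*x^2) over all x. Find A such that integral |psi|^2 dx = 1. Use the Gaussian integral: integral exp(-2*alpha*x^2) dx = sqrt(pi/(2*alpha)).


integral |psi|^2 dx = A^2 * sqrt(pi/(2*alpha)) = 1
A^2 = sqrt(2*alpha/pi)
= sqrt(2 * 1.745 / pi)
= 1.053993
A = sqrt(1.053993)
= 1.0266

1.0266


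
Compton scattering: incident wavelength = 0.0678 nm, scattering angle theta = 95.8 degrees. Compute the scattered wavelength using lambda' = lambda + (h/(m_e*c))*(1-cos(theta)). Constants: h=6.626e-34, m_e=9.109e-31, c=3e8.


Compton wavelength: h/(m_e*c) = 2.4247e-12 m
d_lambda = 2.4247e-12 * (1 - cos(95.8 deg))
= 2.4247e-12 * 1.101056
= 2.6697e-12 m = 0.00267 nm
lambda' = 0.0678 + 0.00267
= 0.07047 nm

0.07047


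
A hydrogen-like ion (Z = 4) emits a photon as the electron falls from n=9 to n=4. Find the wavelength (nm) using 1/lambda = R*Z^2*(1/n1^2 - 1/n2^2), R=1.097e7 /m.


1/lambda = R * Z^2 * (1/n1^2 - 1/n2^2)
= 1.097e7 * 4^2 * (1/4^2 - 1/9^2)
= 1.097e7 * 16 * (0.0625 - 0.012346)
= 8.8031e+06 /m
lambda = 1 / 8.8031e+06
= 113.5965 nm

113.5965


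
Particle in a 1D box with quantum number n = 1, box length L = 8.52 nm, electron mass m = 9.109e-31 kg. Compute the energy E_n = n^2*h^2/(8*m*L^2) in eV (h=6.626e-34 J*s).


E = n^2 * h^2 / (8 * m * L^2)
= 1^2 * (6.626e-34)^2 / (8 * 9.109e-31 * (8.52e-9)^2)
= 1 * 4.3904e-67 / (8 * 9.109e-31 * 7.2590e-17)
= 8.2997e-22 J
= 0.0052 eV

0.0052


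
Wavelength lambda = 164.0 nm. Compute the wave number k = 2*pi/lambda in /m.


k = 2 * pi / lambda
= 6.2832 / (164.0e-9)
= 6.2832 / 1.6400e-07
= 3.8312e+07 /m

3.8312e+07


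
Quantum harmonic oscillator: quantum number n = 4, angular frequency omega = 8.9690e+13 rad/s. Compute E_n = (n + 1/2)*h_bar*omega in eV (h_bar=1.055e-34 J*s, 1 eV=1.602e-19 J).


E = (n + 1/2) * h_bar * omega
= (4 + 0.5) * 1.055e-34 * 8.9690e+13
= 4.5 * 9.4623e-21
= 4.2580e-20 J
= 0.2658 eV

0.2658


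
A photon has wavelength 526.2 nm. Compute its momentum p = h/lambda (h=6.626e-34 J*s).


p = h / lambda
= 6.626e-34 / (526.2e-9)
= 6.626e-34 / 5.2620e-07
= 1.2592e-27 kg*m/s

1.2592e-27


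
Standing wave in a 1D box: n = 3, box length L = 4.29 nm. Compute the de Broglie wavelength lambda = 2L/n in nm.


lambda = 2L / n
= 2 * 4.29 / 3
= 8.58 / 3
= 2.86 nm

2.86


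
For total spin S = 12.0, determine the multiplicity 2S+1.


Spin multiplicity = 2S + 1
= 2 * 12.0 + 1
= 24.0 + 1
= 25

25


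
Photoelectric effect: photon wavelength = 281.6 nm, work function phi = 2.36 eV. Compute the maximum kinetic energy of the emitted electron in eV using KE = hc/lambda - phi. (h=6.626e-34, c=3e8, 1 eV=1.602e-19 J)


E_photon = hc / lambda
= (6.626e-34)(3e8) / (281.6e-9)
= 7.0589e-19 J
= 4.4063 eV
KE = E_photon - phi
= 4.4063 - 2.36
= 2.0463 eV

2.0463


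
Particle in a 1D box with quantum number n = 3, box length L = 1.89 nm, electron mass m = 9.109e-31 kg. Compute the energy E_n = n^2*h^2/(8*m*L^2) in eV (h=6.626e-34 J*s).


E = n^2 * h^2 / (8 * m * L^2)
= 3^2 * (6.626e-34)^2 / (8 * 9.109e-31 * (1.89e-9)^2)
= 9 * 4.3904e-67 / (8 * 9.109e-31 * 3.5721e-18)
= 1.5180e-19 J
= 0.9475 eV

0.9475


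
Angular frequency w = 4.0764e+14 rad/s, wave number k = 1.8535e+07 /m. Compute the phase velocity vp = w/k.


vp = w / k
= 4.0764e+14 / 1.8535e+07
= 2.1993e+07 m/s

2.1993e+07


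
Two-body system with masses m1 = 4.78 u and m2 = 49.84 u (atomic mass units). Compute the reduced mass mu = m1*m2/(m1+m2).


mu = m1 * m2 / (m1 + m2)
= 4.78 * 49.84 / (4.78 + 49.84)
= 238.2352 / 54.62
= 4.3617 u

4.3617


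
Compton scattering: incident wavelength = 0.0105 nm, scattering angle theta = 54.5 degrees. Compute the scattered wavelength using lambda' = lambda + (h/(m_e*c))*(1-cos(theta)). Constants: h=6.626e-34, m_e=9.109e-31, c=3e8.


Compton wavelength: h/(m_e*c) = 2.4247e-12 m
d_lambda = 2.4247e-12 * (1 - cos(54.5 deg))
= 2.4247e-12 * 0.419297
= 1.0167e-12 m = 0.001017 nm
lambda' = 0.0105 + 0.001017
= 0.011517 nm

0.011517


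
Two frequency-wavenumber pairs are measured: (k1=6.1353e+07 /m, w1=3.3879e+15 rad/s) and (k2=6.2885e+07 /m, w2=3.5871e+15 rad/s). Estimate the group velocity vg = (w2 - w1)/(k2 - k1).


vg = (w2 - w1) / (k2 - k1)
= (3.5871e+15 - 3.3879e+15) / (6.2885e+07 - 6.1353e+07)
= 1.9920e+14 / 1.5320e+06
= 1.3003e+08 m/s

1.3003e+08


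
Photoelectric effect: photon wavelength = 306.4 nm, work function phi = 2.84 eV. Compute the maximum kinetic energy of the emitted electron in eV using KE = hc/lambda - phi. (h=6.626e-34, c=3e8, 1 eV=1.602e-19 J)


E_photon = hc / lambda
= (6.626e-34)(3e8) / (306.4e-9)
= 6.4876e-19 J
= 4.0497 eV
KE = E_photon - phi
= 4.0497 - 2.84
= 1.2097 eV

1.2097


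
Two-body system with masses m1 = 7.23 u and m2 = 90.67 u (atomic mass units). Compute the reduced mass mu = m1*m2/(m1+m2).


mu = m1 * m2 / (m1 + m2)
= 7.23 * 90.67 / (7.23 + 90.67)
= 655.5441 / 97.9
= 6.6961 u

6.6961


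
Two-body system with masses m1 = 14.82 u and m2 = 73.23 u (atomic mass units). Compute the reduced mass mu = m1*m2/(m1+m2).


mu = m1 * m2 / (m1 + m2)
= 14.82 * 73.23 / (14.82 + 73.23)
= 1085.2686 / 88.05
= 12.3256 u

12.3256


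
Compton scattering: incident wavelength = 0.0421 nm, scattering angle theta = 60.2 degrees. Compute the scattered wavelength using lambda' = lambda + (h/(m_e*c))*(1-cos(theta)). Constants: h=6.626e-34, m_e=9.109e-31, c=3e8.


Compton wavelength: h/(m_e*c) = 2.4247e-12 m
d_lambda = 2.4247e-12 * (1 - cos(60.2 deg))
= 2.4247e-12 * 0.503026
= 1.2197e-12 m = 0.00122 nm
lambda' = 0.0421 + 0.00122
= 0.04332 nm

0.04332


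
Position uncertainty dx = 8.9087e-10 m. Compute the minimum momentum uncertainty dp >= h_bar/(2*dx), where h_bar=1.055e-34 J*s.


dp = h_bar / (2 * dx)
= 1.055e-34 / (2 * 8.9087e-10)
= 1.055e-34 / 1.7817e-09
= 5.9212e-26 kg*m/s

5.9212e-26


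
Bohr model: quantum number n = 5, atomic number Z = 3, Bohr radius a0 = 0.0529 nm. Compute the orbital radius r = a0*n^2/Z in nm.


r = a0 * n^2 / Z
= 0.0529 * 5^2 / 3
= 0.0529 * 25 / 3
= 0.4408 nm

0.4408


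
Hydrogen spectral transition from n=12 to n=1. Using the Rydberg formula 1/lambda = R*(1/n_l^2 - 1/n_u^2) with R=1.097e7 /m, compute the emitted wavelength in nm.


1/lambda = R * (1/n_l^2 - 1/n_u^2)
= 1.097e7 * (1/1^2 - 1/12^2)
= 1.097e7 * (1.0 - 0.006944)
= 1.097e7 * 0.993056
= 1.0894e+07 /m
lambda = 1 / 1.0894e+07 = 91.7952 nm

91.7952


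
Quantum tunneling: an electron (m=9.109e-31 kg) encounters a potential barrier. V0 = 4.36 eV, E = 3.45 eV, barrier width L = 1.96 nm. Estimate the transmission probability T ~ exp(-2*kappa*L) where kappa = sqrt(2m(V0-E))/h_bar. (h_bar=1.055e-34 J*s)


V0 - E = 0.91 eV = 1.4578e-19 J
kappa = sqrt(2 * m * (V0-E)) / h_bar
= sqrt(2 * 9.109e-31 * 1.4578e-19) / 1.055e-34
= 4.8848e+09 /m
2*kappa*L = 2 * 4.8848e+09 * 1.96e-9
= 19.1486
T = exp(-19.1486) = 4.829366e-09

4.829366e-09


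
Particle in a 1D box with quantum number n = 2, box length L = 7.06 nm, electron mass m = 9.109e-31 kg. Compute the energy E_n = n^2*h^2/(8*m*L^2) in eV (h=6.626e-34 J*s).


E = n^2 * h^2 / (8 * m * L^2)
= 2^2 * (6.626e-34)^2 / (8 * 9.109e-31 * (7.06e-9)^2)
= 4 * 4.3904e-67 / (8 * 9.109e-31 * 4.9844e-17)
= 4.8350e-21 J
= 0.0302 eV

0.0302


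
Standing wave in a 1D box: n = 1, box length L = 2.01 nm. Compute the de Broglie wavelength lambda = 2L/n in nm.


lambda = 2L / n
= 2 * 2.01 / 1
= 4.02 / 1
= 4.02 nm

4.02


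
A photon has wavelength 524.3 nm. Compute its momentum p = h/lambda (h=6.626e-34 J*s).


p = h / lambda
= 6.626e-34 / (524.3e-9)
= 6.626e-34 / 5.2430e-07
= 1.2638e-27 kg*m/s

1.2638e-27


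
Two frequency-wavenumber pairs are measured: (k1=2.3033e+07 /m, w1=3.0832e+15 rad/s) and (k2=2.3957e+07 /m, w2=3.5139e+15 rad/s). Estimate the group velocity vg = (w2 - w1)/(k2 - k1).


vg = (w2 - w1) / (k2 - k1)
= (3.5139e+15 - 3.0832e+15) / (2.3957e+07 - 2.3033e+07)
= 4.3070e+14 / 9.2400e+05
= 4.6613e+08 m/s

4.6613e+08


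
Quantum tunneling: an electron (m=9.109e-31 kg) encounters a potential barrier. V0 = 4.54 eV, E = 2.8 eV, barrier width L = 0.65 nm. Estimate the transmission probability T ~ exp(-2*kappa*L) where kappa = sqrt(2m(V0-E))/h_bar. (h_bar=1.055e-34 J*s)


V0 - E = 1.74 eV = 2.7875e-19 J
kappa = sqrt(2 * m * (V0-E)) / h_bar
= sqrt(2 * 9.109e-31 * 2.7875e-19) / 1.055e-34
= 6.7547e+09 /m
2*kappa*L = 2 * 6.7547e+09 * 0.65e-9
= 8.7811
T = exp(-8.7811) = 1.536146e-04

1.536146e-04


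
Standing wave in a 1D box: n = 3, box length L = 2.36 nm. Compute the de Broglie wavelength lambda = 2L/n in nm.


lambda = 2L / n
= 2 * 2.36 / 3
= 4.72 / 3
= 1.5733 nm

1.5733


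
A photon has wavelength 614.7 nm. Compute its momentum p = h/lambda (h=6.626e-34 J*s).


p = h / lambda
= 6.626e-34 / (614.7e-9)
= 6.626e-34 / 6.1470e-07
= 1.0779e-27 kg*m/s

1.0779e-27


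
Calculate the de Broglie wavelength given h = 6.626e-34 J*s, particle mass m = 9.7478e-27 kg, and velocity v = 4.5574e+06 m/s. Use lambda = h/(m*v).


lambda = h / (m * v)
= 6.626e-34 / (9.7478e-27 * 4.5574e+06)
= 6.626e-34 / 4.4425e-20
= 1.4915e-14 m

1.4915e-14


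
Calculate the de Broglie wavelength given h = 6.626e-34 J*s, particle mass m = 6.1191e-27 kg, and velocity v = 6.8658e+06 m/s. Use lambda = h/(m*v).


lambda = h / (m * v)
= 6.626e-34 / (6.1191e-27 * 6.8658e+06)
= 6.626e-34 / 4.2013e-20
= 1.5771e-14 m

1.5771e-14


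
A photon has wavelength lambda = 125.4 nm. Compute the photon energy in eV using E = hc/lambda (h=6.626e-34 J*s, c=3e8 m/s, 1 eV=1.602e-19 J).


E = hc / lambda
= (6.626e-34)(3e8) / (125.4e-9)
= 1.9878e-25 / 1.2540e-07
= 1.5852e-18 J
Converting to eV: 1.5852e-18 / 1.602e-19
= 9.8949 eV

9.8949


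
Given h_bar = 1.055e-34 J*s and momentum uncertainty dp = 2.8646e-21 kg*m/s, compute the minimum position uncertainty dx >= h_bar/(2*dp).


dx = h_bar / (2 * dp)
= 1.055e-34 / (2 * 2.8646e-21)
= 1.055e-34 / 5.7292e-21
= 1.8414e-14 m

1.8414e-14


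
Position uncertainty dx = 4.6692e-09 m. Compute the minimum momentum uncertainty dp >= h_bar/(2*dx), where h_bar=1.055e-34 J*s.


dp = h_bar / (2 * dx)
= 1.055e-34 / (2 * 4.6692e-09)
= 1.055e-34 / 9.3384e-09
= 1.1297e-26 kg*m/s

1.1297e-26


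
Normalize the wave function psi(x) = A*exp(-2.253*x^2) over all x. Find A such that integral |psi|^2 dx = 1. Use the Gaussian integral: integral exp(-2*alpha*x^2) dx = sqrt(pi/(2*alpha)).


integral |psi|^2 dx = A^2 * sqrt(pi/(2*alpha)) = 1
A^2 = sqrt(2*alpha/pi)
= sqrt(2 * 2.253 / pi)
= 1.197624
A = sqrt(1.197624)
= 1.0944

1.0944


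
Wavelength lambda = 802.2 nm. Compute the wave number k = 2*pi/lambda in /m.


k = 2 * pi / lambda
= 6.2832 / (802.2e-9)
= 6.2832 / 8.0220e-07
= 7.8324e+06 /m

7.8324e+06


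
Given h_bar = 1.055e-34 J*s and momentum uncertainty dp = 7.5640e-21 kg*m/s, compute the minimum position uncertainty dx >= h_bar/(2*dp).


dx = h_bar / (2 * dp)
= 1.055e-34 / (2 * 7.5640e-21)
= 1.055e-34 / 1.5128e-20
= 6.9738e-15 m

6.9738e-15


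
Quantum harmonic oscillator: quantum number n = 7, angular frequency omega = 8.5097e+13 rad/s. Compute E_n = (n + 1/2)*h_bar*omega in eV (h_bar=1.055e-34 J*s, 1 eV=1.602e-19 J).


E = (n + 1/2) * h_bar * omega
= (7 + 0.5) * 1.055e-34 * 8.5097e+13
= 7.5 * 8.9777e-21
= 6.7333e-20 J
= 0.4203 eV

0.4203


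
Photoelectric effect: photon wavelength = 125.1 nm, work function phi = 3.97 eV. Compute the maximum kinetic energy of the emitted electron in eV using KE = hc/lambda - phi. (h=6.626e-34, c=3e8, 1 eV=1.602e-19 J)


E_photon = hc / lambda
= (6.626e-34)(3e8) / (125.1e-9)
= 1.5890e-18 J
= 9.9187 eV
KE = E_photon - phi
= 9.9187 - 3.97
= 5.9487 eV

5.9487


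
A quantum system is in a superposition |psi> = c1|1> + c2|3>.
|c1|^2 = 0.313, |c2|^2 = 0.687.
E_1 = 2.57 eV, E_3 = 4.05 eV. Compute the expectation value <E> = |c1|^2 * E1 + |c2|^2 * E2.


<E> = |c1|^2 * E1 + |c2|^2 * E2
= 0.313 * 2.57 + 0.687 * 4.05
= 0.8044 + 2.7824
= 3.5868 eV

3.5868


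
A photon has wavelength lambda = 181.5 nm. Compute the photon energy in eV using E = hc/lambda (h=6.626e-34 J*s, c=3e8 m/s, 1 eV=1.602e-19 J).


E = hc / lambda
= (6.626e-34)(3e8) / (181.5e-9)
= 1.9878e-25 / 1.8150e-07
= 1.0952e-18 J
Converting to eV: 1.0952e-18 / 1.602e-19
= 6.8365 eV

6.8365


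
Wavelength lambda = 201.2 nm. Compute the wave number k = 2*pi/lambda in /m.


k = 2 * pi / lambda
= 6.2832 / (201.2e-9)
= 6.2832 / 2.0120e-07
= 3.1229e+07 /m

3.1229e+07


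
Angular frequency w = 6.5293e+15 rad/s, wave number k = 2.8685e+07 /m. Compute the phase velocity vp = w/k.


vp = w / k
= 6.5293e+15 / 2.8685e+07
= 2.2762e+08 m/s

2.2762e+08


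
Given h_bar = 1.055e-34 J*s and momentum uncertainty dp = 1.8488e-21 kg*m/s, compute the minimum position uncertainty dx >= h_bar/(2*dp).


dx = h_bar / (2 * dp)
= 1.055e-34 / (2 * 1.8488e-21)
= 1.055e-34 / 3.6976e-21
= 2.8532e-14 m

2.8532e-14


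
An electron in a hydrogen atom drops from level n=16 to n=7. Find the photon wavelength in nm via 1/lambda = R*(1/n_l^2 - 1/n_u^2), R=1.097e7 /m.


1/lambda = R * (1/n_l^2 - 1/n_u^2)
= 1.097e7 * (1/7^2 - 1/16^2)
= 1.097e7 * (0.020408 - 0.003906)
= 1.097e7 * 0.016502
= 1.8103e+05 /m
lambda = 1 / 1.8103e+05 = 5524.0687 nm

5524.0687


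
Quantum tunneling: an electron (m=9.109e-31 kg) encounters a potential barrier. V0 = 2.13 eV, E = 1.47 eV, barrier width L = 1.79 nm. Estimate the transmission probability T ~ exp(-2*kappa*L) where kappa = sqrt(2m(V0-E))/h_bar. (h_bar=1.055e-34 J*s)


V0 - E = 0.66 eV = 1.0573e-19 J
kappa = sqrt(2 * m * (V0-E)) / h_bar
= sqrt(2 * 9.109e-31 * 1.0573e-19) / 1.055e-34
= 4.1601e+09 /m
2*kappa*L = 2 * 4.1601e+09 * 1.79e-9
= 14.8931
T = exp(-14.8931) = 3.404264e-07

3.404264e-07


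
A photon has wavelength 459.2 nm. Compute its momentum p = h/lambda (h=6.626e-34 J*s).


p = h / lambda
= 6.626e-34 / (459.2e-9)
= 6.626e-34 / 4.5920e-07
= 1.4429e-27 kg*m/s

1.4429e-27


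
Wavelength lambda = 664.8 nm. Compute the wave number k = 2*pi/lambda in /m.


k = 2 * pi / lambda
= 6.2832 / (664.8e-9)
= 6.2832 / 6.6480e-07
= 9.4512e+06 /m

9.4512e+06


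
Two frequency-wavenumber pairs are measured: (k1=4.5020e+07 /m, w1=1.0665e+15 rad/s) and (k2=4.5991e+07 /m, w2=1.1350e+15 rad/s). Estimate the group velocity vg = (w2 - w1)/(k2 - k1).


vg = (w2 - w1) / (k2 - k1)
= (1.1350e+15 - 1.0665e+15) / (4.5991e+07 - 4.5020e+07)
= 6.8500e+13 / 9.7100e+05
= 7.0546e+07 m/s

7.0546e+07


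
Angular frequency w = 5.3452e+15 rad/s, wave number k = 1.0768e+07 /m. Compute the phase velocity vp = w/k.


vp = w / k
= 5.3452e+15 / 1.0768e+07
= 4.9640e+08 m/s

4.9640e+08


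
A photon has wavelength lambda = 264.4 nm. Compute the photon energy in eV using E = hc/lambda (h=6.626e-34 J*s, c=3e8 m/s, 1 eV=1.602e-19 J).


E = hc / lambda
= (6.626e-34)(3e8) / (264.4e-9)
= 1.9878e-25 / 2.6440e-07
= 7.5182e-19 J
Converting to eV: 7.5182e-19 / 1.602e-19
= 4.693 eV

4.693


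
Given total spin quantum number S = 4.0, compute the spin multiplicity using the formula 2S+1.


Spin multiplicity = 2S + 1
= 2 * 4.0 + 1
= 8.0 + 1
= 9

9


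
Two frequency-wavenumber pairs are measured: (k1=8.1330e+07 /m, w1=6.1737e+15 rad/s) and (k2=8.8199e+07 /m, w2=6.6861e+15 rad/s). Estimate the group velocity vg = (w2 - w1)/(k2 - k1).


vg = (w2 - w1) / (k2 - k1)
= (6.6861e+15 - 6.1737e+15) / (8.8199e+07 - 8.1330e+07)
= 5.1240e+14 / 6.8690e+06
= 7.4596e+07 m/s

7.4596e+07


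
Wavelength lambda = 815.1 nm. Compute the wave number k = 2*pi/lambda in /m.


k = 2 * pi / lambda
= 6.2832 / (815.1e-9)
= 6.2832 / 8.1510e-07
= 7.7085e+06 /m

7.7085e+06


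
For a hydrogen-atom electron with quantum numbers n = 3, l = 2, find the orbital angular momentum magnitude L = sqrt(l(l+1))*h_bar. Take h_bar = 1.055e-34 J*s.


L = sqrt(l*(l+1)) * h_bar
= sqrt(2 * 3) * 1.055e-34
= sqrt(6) * 1.055e-34
= 2.4495 * 1.055e-34
= 2.5842e-34 J*s

2.5842e-34


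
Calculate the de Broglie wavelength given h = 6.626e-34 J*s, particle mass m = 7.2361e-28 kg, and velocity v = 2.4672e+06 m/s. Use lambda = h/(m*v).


lambda = h / (m * v)
= 6.626e-34 / (7.2361e-28 * 2.4672e+06)
= 6.626e-34 / 1.7853e-21
= 3.7114e-13 m

3.7114e-13


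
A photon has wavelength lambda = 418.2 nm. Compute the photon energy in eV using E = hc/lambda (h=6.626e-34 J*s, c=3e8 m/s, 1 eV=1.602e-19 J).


E = hc / lambda
= (6.626e-34)(3e8) / (418.2e-9)
= 1.9878e-25 / 4.1820e-07
= 4.7532e-19 J
Converting to eV: 4.7532e-19 / 1.602e-19
= 2.9671 eV

2.9671


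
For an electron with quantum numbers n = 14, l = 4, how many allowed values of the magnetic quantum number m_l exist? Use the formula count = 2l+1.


m_l ranges from -l to +l in integer steps
So m_l goes from -4 to +4
Count = 2l + 1 = 2*4 + 1
= 9

9


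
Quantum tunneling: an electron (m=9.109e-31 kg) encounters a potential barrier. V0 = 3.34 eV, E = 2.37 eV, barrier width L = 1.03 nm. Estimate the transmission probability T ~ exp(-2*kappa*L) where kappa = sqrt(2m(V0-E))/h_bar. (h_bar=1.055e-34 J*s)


V0 - E = 0.97 eV = 1.5539e-19 J
kappa = sqrt(2 * m * (V0-E)) / h_bar
= sqrt(2 * 9.109e-31 * 1.5539e-19) / 1.055e-34
= 5.0433e+09 /m
2*kappa*L = 2 * 5.0433e+09 * 1.03e-9
= 10.3892
T = exp(-10.3892) = 3.076284e-05

3.076284e-05


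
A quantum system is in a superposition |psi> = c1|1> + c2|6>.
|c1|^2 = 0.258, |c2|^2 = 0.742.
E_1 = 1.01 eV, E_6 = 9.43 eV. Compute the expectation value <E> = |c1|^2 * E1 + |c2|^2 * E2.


<E> = |c1|^2 * E1 + |c2|^2 * E2
= 0.258 * 1.01 + 0.742 * 9.43
= 0.2606 + 6.9971
= 7.2576 eV

7.2576


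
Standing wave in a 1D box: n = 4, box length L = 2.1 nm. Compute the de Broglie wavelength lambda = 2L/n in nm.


lambda = 2L / n
= 2 * 2.1 / 4
= 4.2 / 4
= 1.05 nm

1.05


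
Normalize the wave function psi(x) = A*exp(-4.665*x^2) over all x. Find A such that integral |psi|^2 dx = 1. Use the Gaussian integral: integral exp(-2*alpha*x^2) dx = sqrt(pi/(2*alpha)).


integral |psi|^2 dx = A^2 * sqrt(pi/(2*alpha)) = 1
A^2 = sqrt(2*alpha/pi)
= sqrt(2 * 4.665 / pi)
= 1.72332
A = sqrt(1.72332)
= 1.3128

1.3128


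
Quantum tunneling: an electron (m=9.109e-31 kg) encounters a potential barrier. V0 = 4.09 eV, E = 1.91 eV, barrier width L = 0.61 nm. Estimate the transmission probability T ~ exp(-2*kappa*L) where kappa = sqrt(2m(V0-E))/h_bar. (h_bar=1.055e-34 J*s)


V0 - E = 2.18 eV = 3.4924e-19 J
kappa = sqrt(2 * m * (V0-E)) / h_bar
= sqrt(2 * 9.109e-31 * 3.4924e-19) / 1.055e-34
= 7.5606e+09 /m
2*kappa*L = 2 * 7.5606e+09 * 0.61e-9
= 9.224
T = exp(-9.224) = 9.864766e-05

9.864766e-05
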